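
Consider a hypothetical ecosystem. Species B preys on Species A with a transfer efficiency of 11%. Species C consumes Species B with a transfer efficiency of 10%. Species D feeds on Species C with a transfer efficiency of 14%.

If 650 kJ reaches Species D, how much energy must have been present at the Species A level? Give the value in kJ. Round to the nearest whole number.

422078 kJ

Cumulative transfer efficiency: 0.11 × 0.1 × 0.14 = 0.00154
Species A energy = 650 / 0.00154 = 422078 kJ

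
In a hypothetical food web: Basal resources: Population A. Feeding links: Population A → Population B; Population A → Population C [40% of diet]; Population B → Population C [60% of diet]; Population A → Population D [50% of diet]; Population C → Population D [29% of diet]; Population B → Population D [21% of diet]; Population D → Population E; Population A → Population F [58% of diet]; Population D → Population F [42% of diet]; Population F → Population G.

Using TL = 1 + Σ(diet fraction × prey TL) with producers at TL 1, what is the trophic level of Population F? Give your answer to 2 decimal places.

Population B: 1 + 1 = 2
Population C: 1 + (0.4×1 + 0.6×2) = 2.6
Population D: 1 + (0.5×1 + 0.29×2.6 + 0.21×2) = 2.674
Population E: 1 + 2.674 = 3.674
Population F: 1 + (0.58×1 + 0.42×2.674) = 2.70308
Population G: 1 + 2.70308 = 3.70308

2.70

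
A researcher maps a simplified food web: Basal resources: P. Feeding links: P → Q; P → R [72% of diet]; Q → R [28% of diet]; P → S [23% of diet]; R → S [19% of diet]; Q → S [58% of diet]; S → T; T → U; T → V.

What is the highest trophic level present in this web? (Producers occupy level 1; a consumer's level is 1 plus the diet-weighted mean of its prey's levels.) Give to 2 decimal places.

Q: 1 + 1 = 2
R: 1 + (0.72×1 + 0.28×2) = 2.28
S: 1 + (0.23×1 + 0.19×2.28 + 0.58×2) = 2.8232
T: 1 + 2.8232 = 3.8232
U: 1 + 3.8232 = 4.8232
V: 1 + 3.8232 = 4.8232

4.82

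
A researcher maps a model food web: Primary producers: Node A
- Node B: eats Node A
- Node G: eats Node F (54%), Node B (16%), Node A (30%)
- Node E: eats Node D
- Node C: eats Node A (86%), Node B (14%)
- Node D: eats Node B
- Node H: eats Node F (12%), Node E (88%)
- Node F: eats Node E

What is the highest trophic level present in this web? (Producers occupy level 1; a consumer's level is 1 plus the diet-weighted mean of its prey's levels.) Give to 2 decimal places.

5.12

Node B: 1 + 1 = 2
Node C: 1 + (0.86×1 + 0.14×2) = 2.14
Node D: 1 + 2 = 3
Node E: 1 + 3 = 4
Node F: 1 + 4 = 5
Node G: 1 + (0.54×5 + 0.16×2 + 0.3×1) = 4.32
Node H: 1 + (0.12×5 + 0.88×4) = 5.12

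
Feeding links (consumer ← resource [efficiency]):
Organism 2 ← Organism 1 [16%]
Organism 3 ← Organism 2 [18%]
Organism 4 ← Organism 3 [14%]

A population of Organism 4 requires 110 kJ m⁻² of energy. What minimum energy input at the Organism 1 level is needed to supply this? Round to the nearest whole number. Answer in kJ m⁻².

27282 kJ m⁻²

Cumulative transfer efficiency: 0.16 × 0.18 × 0.14 = 0.004032
Organism 1 energy = 110 / 0.004032 = 27282 kJ m⁻²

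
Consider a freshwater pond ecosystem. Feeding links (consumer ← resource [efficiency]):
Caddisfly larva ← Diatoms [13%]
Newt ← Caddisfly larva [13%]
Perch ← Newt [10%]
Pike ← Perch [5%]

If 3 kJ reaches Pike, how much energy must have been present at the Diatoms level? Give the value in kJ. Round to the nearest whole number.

Cumulative transfer efficiency: 0.13 × 0.13 × 0.1 × 0.05 = 0.0000845
Diatoms energy = 3 / 0.0000845 = 35503 kJ

35503 kJ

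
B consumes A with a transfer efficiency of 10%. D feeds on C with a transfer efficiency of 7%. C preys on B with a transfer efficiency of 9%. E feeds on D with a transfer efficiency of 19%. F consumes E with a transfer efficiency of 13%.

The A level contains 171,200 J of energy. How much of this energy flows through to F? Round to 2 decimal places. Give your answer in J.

2.66 J

B: 171200 × 0.1 = 17120 J
C: 17120 × 0.09 = 1540.8 J
D: 1540.8 × 0.07 = 107.856 J
E: 107.856 × 0.19 = 20.49264 J
F: 20.49264 × 0.13 = 2.6640432 J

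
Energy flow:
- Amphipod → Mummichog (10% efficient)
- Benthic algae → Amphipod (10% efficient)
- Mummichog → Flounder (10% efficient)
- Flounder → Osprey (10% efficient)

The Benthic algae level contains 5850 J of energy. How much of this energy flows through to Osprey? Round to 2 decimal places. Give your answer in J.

Amphipod: 5850 × 0.1 = 585 J
Mummichog: 585 × 0.1 = 58.5 J
Flounder: 58.5 × 0.1 = 5.85 J
Osprey: 5.85 × 0.1 = 0.585 J

0.59 J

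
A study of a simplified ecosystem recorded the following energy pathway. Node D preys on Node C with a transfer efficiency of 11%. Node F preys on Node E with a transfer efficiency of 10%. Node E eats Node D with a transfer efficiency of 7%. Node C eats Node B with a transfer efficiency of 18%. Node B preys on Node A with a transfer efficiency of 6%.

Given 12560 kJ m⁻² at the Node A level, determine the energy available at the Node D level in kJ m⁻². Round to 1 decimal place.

14.9 kJ m⁻²

Node B: 12560 × 0.06 = 753.6 kJ m⁻²
Node C: 753.6 × 0.18 = 135.648 kJ m⁻²
Node D: 135.648 × 0.11 = 14.92128 kJ m⁻²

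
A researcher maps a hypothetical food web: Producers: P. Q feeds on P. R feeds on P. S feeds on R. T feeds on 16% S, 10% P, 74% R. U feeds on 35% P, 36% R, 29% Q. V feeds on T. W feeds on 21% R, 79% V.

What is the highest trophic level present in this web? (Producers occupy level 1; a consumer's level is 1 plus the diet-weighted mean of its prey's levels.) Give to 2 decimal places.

4.63

Q: 1 + 1 = 2
R: 1 + 1 = 2
S: 1 + 2 = 3
T: 1 + (0.16×3 + 0.1×1 + 0.74×2) = 3.06
U: 1 + (0.35×1 + 0.36×2 + 0.29×2) = 2.65
V: 1 + 3.06 = 4.06
W: 1 + (0.21×2 + 0.79×4.06) = 4.6274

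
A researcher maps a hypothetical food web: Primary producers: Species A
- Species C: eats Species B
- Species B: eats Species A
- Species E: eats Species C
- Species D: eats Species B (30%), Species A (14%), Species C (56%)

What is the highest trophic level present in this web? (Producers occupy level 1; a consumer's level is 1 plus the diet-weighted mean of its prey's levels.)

Species B: 1 + 1 = 2
Species C: 1 + 2 = 3
Species D: 1 + (0.3×2 + 0.14×1 + 0.56×3) = 3.42
Species E: 1 + 3 = 4

4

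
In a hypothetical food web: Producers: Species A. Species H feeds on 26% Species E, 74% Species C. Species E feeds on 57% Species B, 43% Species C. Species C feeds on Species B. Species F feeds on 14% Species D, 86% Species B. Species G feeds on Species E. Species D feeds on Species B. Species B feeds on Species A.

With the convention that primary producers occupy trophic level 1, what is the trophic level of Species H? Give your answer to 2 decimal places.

4.11

Species B: 1 + 1 = 2
Species C: 1 + 2 = 3
Species D: 1 + 2 = 3
Species E: 1 + (0.57×2 + 0.43×3) = 3.43
Species F: 1 + (0.14×3 + 0.86×2) = 3.14
Species G: 1 + 3.43 = 4.43
Species H: 1 + (0.26×3.43 + 0.74×3) = 4.1118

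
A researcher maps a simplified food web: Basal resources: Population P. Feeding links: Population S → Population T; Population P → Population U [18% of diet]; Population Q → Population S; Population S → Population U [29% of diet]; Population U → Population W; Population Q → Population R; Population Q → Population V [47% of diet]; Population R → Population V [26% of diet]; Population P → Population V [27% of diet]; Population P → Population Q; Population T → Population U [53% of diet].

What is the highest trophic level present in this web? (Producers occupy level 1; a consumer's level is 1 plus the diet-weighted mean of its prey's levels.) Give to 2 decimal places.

5.17

Population Q: 1 + 1 = 2
Population R: 1 + 2 = 3
Population S: 1 + 2 = 3
Population T: 1 + 3 = 4
Population U: 1 + (0.53×4 + 0.29×3 + 0.18×1) = 4.17
Population V: 1 + (0.47×2 + 0.26×3 + 0.27×1) = 2.99
Population W: 1 + 4.17 = 5.17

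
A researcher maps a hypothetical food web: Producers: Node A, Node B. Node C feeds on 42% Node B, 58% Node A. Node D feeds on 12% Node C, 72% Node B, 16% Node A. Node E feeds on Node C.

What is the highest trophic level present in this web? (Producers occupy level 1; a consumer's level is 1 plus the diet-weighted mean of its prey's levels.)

3

Node C: 1 + (0.42×1 + 0.58×1) = 2
Node D: 1 + (0.12×2 + 0.72×1 + 0.16×1) = 2.12
Node E: 1 + 2 = 3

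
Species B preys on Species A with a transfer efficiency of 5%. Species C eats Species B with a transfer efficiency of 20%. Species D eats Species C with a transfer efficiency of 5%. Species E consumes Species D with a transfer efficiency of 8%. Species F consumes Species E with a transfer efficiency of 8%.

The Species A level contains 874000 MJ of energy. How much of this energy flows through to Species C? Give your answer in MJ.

8740 MJ

Species B: 874000 × 0.05 = 43700 MJ
Species C: 43700 × 0.2 = 8740 MJ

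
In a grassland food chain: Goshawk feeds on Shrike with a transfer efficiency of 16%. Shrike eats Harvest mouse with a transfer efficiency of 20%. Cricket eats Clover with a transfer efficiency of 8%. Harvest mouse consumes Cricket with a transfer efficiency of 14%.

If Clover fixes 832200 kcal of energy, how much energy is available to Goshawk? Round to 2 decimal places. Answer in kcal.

Cricket: 832200 × 0.08 = 66576 kcal
Harvest mouse: 66576 × 0.14 = 9320.64 kcal
Shrike: 9320.64 × 0.2 = 1864.128 kcal
Goshawk: 1864.128 × 0.16 = 298.26048 kcal

298.26 kcal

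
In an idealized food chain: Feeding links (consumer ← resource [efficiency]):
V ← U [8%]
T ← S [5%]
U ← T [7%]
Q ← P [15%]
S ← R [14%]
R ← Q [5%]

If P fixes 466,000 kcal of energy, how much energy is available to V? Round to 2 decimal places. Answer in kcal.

Q: 466000 × 0.15 = 69900 kcal
R: 69900 × 0.05 = 3495 kcal
S: 3495 × 0.14 = 489.3 kcal
T: 489.3 × 0.05 = 24.465 kcal
U: 24.465 × 0.07 = 1.71255 kcal
V: 1.71255 × 0.08 = 0.137004 kcal

0.14 kcal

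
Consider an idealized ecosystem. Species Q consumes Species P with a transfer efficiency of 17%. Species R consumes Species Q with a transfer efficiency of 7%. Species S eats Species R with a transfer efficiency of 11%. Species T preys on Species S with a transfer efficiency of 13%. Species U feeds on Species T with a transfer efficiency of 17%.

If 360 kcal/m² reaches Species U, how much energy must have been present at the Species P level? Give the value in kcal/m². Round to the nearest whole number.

Cumulative transfer efficiency: 0.17 × 0.07 × 0.11 × 0.13 × 0.17 = 0.0000289289
Species P energy = 360 / 0.0000289289 = 12444303 kcal/m²

12444303 kcal/m²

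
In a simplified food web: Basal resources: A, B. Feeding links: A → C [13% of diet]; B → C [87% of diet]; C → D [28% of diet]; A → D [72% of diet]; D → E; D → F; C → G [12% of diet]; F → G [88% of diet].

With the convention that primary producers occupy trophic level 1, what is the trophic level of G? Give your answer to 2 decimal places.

4.13

C: 1 + (0.13×1 + 0.87×1) = 2
D: 1 + (0.28×2 + 0.72×1) = 2.28
E: 1 + 2.28 = 3.28
F: 1 + 2.28 = 3.28
G: 1 + (0.12×2 + 0.88×3.28) = 4.1264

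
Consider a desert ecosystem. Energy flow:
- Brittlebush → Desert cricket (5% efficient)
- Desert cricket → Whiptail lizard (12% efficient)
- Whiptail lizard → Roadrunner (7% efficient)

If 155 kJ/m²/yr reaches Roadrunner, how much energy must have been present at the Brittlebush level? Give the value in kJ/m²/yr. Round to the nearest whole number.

369048 kJ/m²/yr

Cumulative transfer efficiency: 0.05 × 0.12 × 0.07 = 0.00042
Brittlebush energy = 155 / 0.00042 = 369048 kJ/m²/yr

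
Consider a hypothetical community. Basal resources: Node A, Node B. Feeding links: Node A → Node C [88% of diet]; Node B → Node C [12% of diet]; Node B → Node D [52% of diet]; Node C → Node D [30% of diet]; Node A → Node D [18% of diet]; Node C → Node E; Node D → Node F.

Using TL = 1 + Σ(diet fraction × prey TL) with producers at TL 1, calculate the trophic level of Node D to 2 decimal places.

Node C: 1 + (0.88×1 + 0.12×1) = 2
Node D: 1 + (0.52×1 + 0.3×2 + 0.18×1) = 2.3
Node E: 1 + 2 = 3
Node F: 1 + 2.3 = 3.3

2.30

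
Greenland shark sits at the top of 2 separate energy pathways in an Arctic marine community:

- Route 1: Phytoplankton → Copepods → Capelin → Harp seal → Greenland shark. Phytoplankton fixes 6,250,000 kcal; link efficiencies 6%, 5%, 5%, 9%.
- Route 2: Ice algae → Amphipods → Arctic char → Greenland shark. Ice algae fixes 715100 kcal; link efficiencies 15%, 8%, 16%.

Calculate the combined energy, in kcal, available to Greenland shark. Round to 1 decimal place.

1457.4 kcal

Route 1: 6250000 × 0.06 × 0.05 × 0.05 × 0.09 = 84.375 kcal
Route 2: 715100 × 0.15 × 0.08 × 0.16 = 1372.992 kcal
Total at Greenland shark: 84.375 + 1372.992 = 1457.367 kcal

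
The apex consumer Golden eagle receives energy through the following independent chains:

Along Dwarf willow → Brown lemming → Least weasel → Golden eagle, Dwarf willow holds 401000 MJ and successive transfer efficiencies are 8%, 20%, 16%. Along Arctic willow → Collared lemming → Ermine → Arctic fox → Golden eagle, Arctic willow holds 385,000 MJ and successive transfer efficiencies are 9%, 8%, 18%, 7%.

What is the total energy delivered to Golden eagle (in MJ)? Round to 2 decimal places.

1061.49 MJ

Via Dwarf willow: 401000 × 0.08 × 0.2 × 0.16 = 1026.56 MJ
Via Arctic willow: 385000 × 0.09 × 0.08 × 0.18 × 0.07 = 34.9272 MJ
Total at Golden eagle: 1026.56 + 34.9272 = 1061.4872 MJ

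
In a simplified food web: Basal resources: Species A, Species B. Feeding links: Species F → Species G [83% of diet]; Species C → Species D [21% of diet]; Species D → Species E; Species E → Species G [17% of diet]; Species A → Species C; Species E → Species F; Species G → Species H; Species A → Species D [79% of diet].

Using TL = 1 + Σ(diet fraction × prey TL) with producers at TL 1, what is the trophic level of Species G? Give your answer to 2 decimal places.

5.04

Species C: 1 + 1 = 2
Species D: 1 + (0.79×1 + 0.21×2) = 2.21
Species E: 1 + 2.21 = 3.21
Species F: 1 + 3.21 = 4.21
Species G: 1 + (0.83×4.21 + 0.17×3.21) = 5.04
Species H: 1 + 5.04 = 6.04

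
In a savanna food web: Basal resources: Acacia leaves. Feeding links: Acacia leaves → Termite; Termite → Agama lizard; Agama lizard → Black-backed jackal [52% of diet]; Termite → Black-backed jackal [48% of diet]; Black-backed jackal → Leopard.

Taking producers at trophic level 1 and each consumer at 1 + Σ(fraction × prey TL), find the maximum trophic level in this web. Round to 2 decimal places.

Termite: 1 + 1 = 2
Agama lizard: 1 + 2 = 3
Black-backed jackal: 1 + (0.52×3 + 0.48×2) = 3.52
Leopard: 1 + 3.52 = 4.52

4.52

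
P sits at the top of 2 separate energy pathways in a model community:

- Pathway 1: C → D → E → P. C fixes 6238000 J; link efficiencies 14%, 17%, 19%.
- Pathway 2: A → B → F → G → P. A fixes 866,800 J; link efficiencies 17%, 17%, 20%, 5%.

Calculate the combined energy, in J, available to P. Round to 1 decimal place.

Pathway 1: 6238000 × 0.14 × 0.17 × 0.19 = 28208.236 J
Pathway 2: 866800 × 0.17 × 0.17 × 0.2 × 0.05 = 250.5052 J
Total at P: 28208.236 + 250.5052 = 28458.7412 J

28458.7 J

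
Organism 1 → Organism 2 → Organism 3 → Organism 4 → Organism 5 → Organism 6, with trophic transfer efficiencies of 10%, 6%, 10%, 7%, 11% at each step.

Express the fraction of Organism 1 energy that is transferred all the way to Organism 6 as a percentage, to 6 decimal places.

0.000462%

Product of link efficiencies: 0.1 × 0.06 × 0.1 × 0.07 × 0.11 = 0.00000462
As a percentage: 0.00000462 × 100 = 0.000462%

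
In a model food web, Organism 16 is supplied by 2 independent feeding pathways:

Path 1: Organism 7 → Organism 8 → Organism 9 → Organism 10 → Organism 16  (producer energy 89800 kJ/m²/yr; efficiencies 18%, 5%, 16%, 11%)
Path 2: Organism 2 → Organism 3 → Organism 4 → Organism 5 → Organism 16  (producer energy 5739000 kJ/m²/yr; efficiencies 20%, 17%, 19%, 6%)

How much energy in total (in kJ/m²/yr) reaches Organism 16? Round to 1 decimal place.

Path 1: 89800 × 0.18 × 0.05 × 0.16 × 0.11 = 14.22432 kJ/m²/yr
Path 2: 5739000 × 0.2 × 0.17 × 0.19 × 0.06 = 2224.4364 kJ/m²/yr
Total at Organism 16: 14.22432 + 2224.4364 = 2238.66072 kJ/m²/yr

2238.7 kJ/m²/yr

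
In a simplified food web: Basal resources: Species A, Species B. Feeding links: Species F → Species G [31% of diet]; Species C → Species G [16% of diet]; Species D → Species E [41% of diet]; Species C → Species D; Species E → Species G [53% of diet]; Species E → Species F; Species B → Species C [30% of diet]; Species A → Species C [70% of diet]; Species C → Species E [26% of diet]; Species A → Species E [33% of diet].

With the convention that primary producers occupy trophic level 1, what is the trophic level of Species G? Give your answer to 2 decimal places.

Species C: 1 + (0.3×1 + 0.7×1) = 2
Species D: 1 + 2 = 3
Species E: 1 + (0.33×1 + 0.26×2 + 0.41×3) = 3.08
Species F: 1 + 3.08 = 4.08
Species G: 1 + (0.31×4.08 + 0.16×2 + 0.53×3.08) = 4.2172

4.22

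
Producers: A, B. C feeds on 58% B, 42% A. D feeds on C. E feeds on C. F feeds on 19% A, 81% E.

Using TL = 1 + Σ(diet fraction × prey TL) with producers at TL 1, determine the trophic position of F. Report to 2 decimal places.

C: 1 + (0.58×1 + 0.42×1) = 2
D: 1 + 2 = 3
E: 1 + 2 = 3
F: 1 + (0.19×1 + 0.81×3) = 3.62

3.62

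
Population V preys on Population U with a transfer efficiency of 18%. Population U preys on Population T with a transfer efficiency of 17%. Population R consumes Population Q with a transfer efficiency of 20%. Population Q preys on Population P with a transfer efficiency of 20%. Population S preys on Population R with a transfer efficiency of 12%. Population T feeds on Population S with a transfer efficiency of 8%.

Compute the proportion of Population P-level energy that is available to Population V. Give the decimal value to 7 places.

Product of link efficiencies: 0.2 × 0.2 × 0.12 × 0.08 × 0.17 × 0.18 = 0.0000117504

0.0000118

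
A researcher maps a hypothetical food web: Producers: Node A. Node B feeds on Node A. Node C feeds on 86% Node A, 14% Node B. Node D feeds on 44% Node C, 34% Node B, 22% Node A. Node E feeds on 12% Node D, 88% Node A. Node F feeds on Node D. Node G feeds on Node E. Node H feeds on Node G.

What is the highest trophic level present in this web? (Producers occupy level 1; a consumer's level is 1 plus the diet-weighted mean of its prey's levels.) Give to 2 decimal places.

4.22

Node B: 1 + 1 = 2
Node C: 1 + (0.86×1 + 0.14×2) = 2.14
Node D: 1 + (0.44×2.14 + 0.34×2 + 0.22×1) = 2.8416
Node E: 1 + (0.12×2.8416 + 0.88×1) = 2.220992
Node F: 1 + 2.8416 = 3.8416
Node G: 1 + 2.220992 = 3.220992
Node H: 1 + 3.220992 = 4.220992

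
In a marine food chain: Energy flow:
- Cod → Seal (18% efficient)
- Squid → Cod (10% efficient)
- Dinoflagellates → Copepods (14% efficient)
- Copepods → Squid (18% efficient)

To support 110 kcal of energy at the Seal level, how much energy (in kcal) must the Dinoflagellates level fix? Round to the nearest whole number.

242504 kcal

Cumulative transfer efficiency: 0.14 × 0.18 × 0.1 × 0.18 = 0.0004536
Dinoflagellates energy = 110 / 0.0004536 = 242504 kcal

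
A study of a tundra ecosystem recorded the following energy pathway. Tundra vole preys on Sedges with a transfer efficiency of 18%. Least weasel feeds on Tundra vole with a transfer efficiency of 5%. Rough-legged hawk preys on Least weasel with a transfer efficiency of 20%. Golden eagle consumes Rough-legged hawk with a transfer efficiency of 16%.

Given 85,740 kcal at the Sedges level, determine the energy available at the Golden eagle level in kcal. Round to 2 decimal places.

24.69 kcal

Tundra vole: 85740 × 0.18 = 15433.2 kcal
Least weasel: 15433.2 × 0.05 = 771.66 kcal
Rough-legged hawk: 771.66 × 0.2 = 154.332 kcal
Golden eagle: 154.332 × 0.16 = 24.69312 kcal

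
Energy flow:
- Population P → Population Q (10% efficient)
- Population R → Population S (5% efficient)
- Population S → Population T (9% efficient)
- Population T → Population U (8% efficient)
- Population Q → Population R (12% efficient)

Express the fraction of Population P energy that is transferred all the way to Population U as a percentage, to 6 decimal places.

0.000432%

Product of link efficiencies: 0.1 × 0.12 × 0.05 × 0.09 × 0.08 = 0.00000432
As a percentage: 0.00000432 × 100 = 0.000432%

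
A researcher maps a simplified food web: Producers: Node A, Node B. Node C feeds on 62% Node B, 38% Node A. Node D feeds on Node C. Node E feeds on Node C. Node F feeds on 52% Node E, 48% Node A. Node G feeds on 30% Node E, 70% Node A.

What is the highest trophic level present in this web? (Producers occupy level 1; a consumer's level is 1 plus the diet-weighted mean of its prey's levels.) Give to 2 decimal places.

3.04

Node C: 1 + (0.62×1 + 0.38×1) = 2
Node D: 1 + 2 = 3
Node E: 1 + 2 = 3
Node F: 1 + (0.52×3 + 0.48×1) = 3.04
Node G: 1 + (0.3×3 + 0.7×1) = 2.6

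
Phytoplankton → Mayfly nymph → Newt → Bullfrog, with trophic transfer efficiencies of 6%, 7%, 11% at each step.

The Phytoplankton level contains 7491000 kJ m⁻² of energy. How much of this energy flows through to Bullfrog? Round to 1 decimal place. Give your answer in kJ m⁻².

Mayfly nymph: 7491000 × 0.06 = 449460 kJ m⁻²
Newt: 449460 × 0.07 = 31462.2 kJ m⁻²
Bullfrog: 31462.2 × 0.11 = 3460.842 kJ m⁻²

3460.8 kJ m⁻²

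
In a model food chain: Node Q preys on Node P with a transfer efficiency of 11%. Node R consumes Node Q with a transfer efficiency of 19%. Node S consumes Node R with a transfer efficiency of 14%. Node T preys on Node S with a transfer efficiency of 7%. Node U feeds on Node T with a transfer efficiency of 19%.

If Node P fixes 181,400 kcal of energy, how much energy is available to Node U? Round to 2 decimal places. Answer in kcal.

7.06 kcal

Node Q: 181400 × 0.11 = 19954 kcal
Node R: 19954 × 0.19 = 3791.26 kcal
Node S: 3791.26 × 0.14 = 530.7764 kcal
Node T: 530.7764 × 0.07 = 37.154348 kcal
Node U: 37.154348 × 0.19 = 7.05932612 kcal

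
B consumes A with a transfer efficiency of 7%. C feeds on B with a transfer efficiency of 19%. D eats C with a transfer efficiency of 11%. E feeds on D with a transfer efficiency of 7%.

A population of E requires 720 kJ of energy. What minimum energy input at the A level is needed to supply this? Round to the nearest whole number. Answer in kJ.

7030563 kJ

Cumulative transfer efficiency: 0.07 × 0.19 × 0.11 × 0.07 = 0.00010241
A energy = 720 / 0.00010241 = 7030563 kJ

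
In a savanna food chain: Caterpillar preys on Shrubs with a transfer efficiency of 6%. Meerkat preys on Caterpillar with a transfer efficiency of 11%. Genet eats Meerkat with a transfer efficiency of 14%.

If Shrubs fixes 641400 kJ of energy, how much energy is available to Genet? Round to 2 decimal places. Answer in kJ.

Caterpillar: 641400 × 0.06 = 38484 kJ
Meerkat: 38484 × 0.11 = 4233.24 kJ
Genet: 4233.24 × 0.14 = 592.6536 kJ

592.65 kJ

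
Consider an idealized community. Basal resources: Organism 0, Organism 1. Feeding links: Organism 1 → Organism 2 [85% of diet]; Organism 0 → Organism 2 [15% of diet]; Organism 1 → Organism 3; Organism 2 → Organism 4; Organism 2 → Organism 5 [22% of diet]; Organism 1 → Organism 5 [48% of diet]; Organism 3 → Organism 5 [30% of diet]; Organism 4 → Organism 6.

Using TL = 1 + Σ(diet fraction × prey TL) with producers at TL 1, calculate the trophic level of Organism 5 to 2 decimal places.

2.52

Organism 2: 1 + (0.85×1 + 0.15×1) = 2
Organism 3: 1 + 1 = 2
Organism 4: 1 + 2 = 3
Organism 5: 1 + (0.22×2 + 0.48×1 + 0.3×2) = 2.52
Organism 6: 1 + 3 = 4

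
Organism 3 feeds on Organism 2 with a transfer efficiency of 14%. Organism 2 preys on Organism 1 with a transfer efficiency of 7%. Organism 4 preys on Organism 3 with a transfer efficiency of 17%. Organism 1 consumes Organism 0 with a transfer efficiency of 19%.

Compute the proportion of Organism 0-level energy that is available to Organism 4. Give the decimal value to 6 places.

0.000317

Product of link efficiencies: 0.19 × 0.07 × 0.14 × 0.17 = 0.00031654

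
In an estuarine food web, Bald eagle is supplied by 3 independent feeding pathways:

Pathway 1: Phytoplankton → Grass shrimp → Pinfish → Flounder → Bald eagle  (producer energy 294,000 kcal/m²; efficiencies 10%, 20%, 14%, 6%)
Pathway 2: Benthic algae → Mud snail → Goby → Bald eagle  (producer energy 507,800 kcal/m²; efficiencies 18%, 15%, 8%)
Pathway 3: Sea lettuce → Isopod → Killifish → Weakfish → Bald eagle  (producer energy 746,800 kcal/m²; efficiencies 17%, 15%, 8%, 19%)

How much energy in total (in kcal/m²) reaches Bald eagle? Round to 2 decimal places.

Pathway 1: 294000 × 0.1 × 0.2 × 0.14 × 0.06 = 49.392 kcal/m²
Pathway 2: 507800 × 0.18 × 0.15 × 0.08 = 1096.848 kcal/m²
Pathway 3: 746800 × 0.17 × 0.15 × 0.08 × 0.19 = 289.45968 kcal/m²
Total at Bald eagle: 49.392 + 1096.848 + 289.45968 = 1435.69968 kcal/m²

1435.70 kcal/m²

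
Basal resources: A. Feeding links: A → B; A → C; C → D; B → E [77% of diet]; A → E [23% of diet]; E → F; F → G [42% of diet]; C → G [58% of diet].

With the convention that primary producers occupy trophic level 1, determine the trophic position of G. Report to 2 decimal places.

B: 1 + 1 = 2
C: 1 + 1 = 2
D: 1 + 2 = 3
E: 1 + (0.77×2 + 0.23×1) = 2.77
F: 1 + 2.77 = 3.77
G: 1 + (0.42×3.77 + 0.58×2) = 3.7434

3.74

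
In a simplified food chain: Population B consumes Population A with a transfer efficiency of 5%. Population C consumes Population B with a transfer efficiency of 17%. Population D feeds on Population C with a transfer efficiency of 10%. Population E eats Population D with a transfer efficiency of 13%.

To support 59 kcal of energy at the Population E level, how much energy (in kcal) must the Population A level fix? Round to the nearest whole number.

533937 kcal

Cumulative transfer efficiency: 0.05 × 0.17 × 0.1 × 0.13 = 0.0001105
Population A energy = 59 / 0.0001105 = 533937 kcal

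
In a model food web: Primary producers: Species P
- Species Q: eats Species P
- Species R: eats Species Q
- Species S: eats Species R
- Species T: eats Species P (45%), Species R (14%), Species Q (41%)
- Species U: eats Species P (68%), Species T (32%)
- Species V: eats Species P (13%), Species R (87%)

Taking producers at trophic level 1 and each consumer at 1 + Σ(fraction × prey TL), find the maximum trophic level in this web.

4

Species Q: 1 + 1 = 2
Species R: 1 + 2 = 3
Species S: 1 + 3 = 4
Species T: 1 + (0.45×1 + 0.14×3 + 0.41×2) = 2.69
Species U: 1 + (0.68×1 + 0.32×2.69) = 2.5408
Species V: 1 + (0.13×1 + 0.87×3) = 3.74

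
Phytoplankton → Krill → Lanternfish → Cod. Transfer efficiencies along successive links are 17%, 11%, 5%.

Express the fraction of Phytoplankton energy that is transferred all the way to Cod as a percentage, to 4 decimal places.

Product of link efficiencies: 0.17 × 0.11 × 0.05 = 0.000935
As a percentage: 0.000935 × 100 = 0.0935%

0.0935%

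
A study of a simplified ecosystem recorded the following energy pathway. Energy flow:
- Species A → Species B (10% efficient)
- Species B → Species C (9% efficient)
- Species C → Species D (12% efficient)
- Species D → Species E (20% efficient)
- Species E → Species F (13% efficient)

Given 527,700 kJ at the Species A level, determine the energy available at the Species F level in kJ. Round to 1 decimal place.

14.8 kJ

Species B: 527700 × 0.1 = 52770 kJ
Species C: 52770 × 0.09 = 4749.3 kJ
Species D: 4749.3 × 0.12 = 569.916 kJ
Species E: 569.916 × 0.2 = 113.9832 kJ
Species F: 113.9832 × 0.13 = 14.817816 kJ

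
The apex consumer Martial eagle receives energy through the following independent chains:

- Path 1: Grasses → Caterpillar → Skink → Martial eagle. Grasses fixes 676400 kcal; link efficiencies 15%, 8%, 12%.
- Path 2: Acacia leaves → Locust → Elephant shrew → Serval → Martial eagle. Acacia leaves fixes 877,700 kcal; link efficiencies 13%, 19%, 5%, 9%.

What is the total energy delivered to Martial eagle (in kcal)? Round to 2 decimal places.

1071.57 kcal

Path 1: 676400 × 0.15 × 0.08 × 0.12 = 974.016 kcal
Path 2: 877700 × 0.13 × 0.19 × 0.05 × 0.09 = 97.556355 kcal
Total at Martial eagle: 974.016 + 97.556355 = 1071.572355 kcal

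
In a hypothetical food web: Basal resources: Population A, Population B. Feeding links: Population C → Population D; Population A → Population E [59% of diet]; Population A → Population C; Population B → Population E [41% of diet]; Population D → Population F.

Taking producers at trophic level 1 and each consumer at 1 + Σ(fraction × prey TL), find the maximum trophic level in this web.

4

Population C: 1 + 1 = 2
Population D: 1 + 2 = 3
Population E: 1 + (0.59×1 + 0.41×1) = 2
Population F: 1 + 3 = 4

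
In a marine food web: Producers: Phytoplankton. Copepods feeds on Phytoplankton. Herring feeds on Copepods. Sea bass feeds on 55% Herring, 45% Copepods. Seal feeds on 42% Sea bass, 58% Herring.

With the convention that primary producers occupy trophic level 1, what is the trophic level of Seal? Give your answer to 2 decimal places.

Copepods: 1 + 1 = 2
Herring: 1 + 2 = 3
Sea bass: 1 + (0.55×3 + 0.45×2) = 3.55
Seal: 1 + (0.42×3.55 + 0.58×3) = 4.231

4.23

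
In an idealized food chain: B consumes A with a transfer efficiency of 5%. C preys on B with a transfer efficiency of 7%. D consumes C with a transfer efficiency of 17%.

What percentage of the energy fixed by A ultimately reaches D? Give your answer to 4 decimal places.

0.0595%

Product of link efficiencies: 0.05 × 0.07 × 0.17 = 0.000595
As a percentage: 0.000595 × 100 = 0.0595%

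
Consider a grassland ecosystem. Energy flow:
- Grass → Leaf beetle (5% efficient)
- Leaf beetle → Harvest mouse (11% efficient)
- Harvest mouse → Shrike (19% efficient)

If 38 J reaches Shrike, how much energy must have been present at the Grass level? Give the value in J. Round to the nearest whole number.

Cumulative transfer efficiency: 0.05 × 0.11 × 0.19 = 0.001045
Grass energy = 38 / 0.001045 = 36364 J

36364 J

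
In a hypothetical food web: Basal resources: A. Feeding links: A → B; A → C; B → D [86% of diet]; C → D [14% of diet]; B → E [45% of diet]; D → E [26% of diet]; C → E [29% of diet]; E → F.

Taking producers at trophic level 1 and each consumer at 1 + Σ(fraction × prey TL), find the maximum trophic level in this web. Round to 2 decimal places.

4.26

B: 1 + 1 = 2
C: 1 + 1 = 2
D: 1 + (0.86×2 + 0.14×2) = 3
E: 1 + (0.45×2 + 0.26×3 + 0.29×2) = 3.26
F: 1 + 3.26 = 4.26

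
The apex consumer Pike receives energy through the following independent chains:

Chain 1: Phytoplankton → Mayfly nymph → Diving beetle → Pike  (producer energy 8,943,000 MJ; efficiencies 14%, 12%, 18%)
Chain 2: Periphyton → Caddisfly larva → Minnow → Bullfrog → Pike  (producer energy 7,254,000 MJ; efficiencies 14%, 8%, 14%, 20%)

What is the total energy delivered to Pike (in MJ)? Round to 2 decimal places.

29318.49 MJ

Chain 1: 8943000 × 0.14 × 0.12 × 0.18 = 27043.632 MJ
Chain 2: 7254000 × 0.14 × 0.08 × 0.14 × 0.2 = 2274.8544 MJ
Total at Pike: 27043.632 + 2274.8544 = 29318.4864 MJ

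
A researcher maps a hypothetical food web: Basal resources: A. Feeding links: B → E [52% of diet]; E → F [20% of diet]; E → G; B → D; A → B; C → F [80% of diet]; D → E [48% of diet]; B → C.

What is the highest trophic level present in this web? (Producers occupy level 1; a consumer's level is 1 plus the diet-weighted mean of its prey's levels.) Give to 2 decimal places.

4.48

B: 1 + 1 = 2
C: 1 + 2 = 3
D: 1 + 2 = 3
E: 1 + (0.52×2 + 0.48×3) = 3.48
F: 1 + (0.2×3.48 + 0.8×3) = 4.096
G: 1 + 3.48 = 4.48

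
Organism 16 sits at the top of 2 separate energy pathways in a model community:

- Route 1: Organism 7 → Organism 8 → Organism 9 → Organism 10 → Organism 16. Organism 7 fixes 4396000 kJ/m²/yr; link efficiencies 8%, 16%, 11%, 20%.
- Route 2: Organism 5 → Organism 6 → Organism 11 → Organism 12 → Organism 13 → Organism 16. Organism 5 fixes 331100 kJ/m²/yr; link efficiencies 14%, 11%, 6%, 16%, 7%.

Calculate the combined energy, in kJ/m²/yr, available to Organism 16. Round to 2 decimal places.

1241.34 kJ/m²/yr

Route 1: 4396000 × 0.08 × 0.16 × 0.11 × 0.2 = 1237.9136 kJ/m²/yr
Route 2: 331100 × 0.14 × 0.11 × 0.06 × 0.16 × 0.07 = 3.42648768 kJ/m²/yr
Total at Organism 16: 1237.9136 + 3.42648768 = 1241.34008768 kJ/m²/yr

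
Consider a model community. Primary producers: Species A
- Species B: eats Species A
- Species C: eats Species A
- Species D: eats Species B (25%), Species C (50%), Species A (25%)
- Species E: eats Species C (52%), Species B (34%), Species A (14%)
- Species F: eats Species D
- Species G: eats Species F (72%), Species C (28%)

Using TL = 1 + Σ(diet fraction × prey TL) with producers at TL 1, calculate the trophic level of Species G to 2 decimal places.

Species B: 1 + 1 = 2
Species C: 1 + 1 = 2
Species D: 1 + (0.25×2 + 0.5×2 + 0.25×1) = 2.75
Species E: 1 + (0.52×2 + 0.34×2 + 0.14×1) = 2.86
Species F: 1 + 2.75 = 3.75
Species G: 1 + (0.72×3.75 + 0.28×2) = 4.26

4.26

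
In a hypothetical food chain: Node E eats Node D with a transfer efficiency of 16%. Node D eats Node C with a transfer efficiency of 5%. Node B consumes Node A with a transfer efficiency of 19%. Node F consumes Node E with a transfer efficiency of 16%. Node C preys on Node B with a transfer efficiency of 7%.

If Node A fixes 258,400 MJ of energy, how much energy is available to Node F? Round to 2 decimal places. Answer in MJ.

4.40 MJ

Node B: 258400 × 0.19 = 49096 MJ
Node C: 49096 × 0.07 = 3436.72 MJ
Node D: 3436.72 × 0.05 = 171.836 MJ
Node E: 171.836 × 0.16 = 27.49376 MJ
Node F: 27.49376 × 0.16 = 4.3990016 MJ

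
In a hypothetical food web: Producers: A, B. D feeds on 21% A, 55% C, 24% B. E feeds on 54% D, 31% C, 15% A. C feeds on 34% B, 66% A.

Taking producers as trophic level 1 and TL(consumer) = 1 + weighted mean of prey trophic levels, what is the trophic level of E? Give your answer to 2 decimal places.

C: 1 + (0.34×1 + 0.66×1) = 2
D: 1 + (0.21×1 + 0.55×2 + 0.24×1) = 2.55
E: 1 + (0.54×2.55 + 0.31×2 + 0.15×1) = 3.147

3.15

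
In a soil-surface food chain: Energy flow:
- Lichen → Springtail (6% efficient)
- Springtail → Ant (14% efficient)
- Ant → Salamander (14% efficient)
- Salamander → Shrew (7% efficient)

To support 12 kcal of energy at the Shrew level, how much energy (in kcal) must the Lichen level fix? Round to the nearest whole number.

145773 kcal

Cumulative transfer efficiency: 0.06 × 0.14 × 0.14 × 0.07 = 0.00008232
Lichen energy = 12 / 0.00008232 = 145773 kcal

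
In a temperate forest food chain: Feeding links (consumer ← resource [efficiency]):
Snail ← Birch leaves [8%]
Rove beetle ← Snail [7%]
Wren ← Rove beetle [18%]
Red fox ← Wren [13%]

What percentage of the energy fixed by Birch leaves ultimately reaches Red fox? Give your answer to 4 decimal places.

Product of link efficiencies: 0.08 × 0.07 × 0.18 × 0.13 = 0.00013104
As a percentage: 0.00013104 × 100 = 0.0131%

0.0131%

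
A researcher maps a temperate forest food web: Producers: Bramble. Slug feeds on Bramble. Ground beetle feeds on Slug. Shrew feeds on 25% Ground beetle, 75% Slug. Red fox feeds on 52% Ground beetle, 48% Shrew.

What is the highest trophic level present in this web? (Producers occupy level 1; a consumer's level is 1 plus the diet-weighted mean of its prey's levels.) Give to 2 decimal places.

4.12

Slug: 1 + 1 = 2
Ground beetle: 1 + 2 = 3
Shrew: 1 + (0.25×3 + 0.75×2) = 3.25
Red fox: 1 + (0.52×3 + 0.48×3.25) = 4.12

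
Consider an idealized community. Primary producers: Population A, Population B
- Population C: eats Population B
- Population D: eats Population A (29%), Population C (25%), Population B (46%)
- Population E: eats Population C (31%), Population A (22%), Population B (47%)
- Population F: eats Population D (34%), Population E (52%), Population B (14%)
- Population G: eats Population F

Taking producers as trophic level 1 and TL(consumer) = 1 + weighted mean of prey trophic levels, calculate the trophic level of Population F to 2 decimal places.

Population C: 1 + 1 = 2
Population D: 1 + (0.29×1 + 0.25×2 + 0.46×1) = 2.25
Population E: 1 + (0.31×2 + 0.22×1 + 0.47×1) = 2.31
Population F: 1 + (0.34×2.25 + 0.52×2.31 + 0.14×1) = 3.1062
Population G: 1 + 3.1062 = 4.1062

3.11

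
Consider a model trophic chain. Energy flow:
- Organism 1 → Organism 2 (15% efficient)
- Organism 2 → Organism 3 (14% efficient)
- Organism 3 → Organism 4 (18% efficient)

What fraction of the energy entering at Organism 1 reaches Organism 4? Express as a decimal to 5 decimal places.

0.00378

Product of link efficiencies: 0.15 × 0.14 × 0.18 = 0.00378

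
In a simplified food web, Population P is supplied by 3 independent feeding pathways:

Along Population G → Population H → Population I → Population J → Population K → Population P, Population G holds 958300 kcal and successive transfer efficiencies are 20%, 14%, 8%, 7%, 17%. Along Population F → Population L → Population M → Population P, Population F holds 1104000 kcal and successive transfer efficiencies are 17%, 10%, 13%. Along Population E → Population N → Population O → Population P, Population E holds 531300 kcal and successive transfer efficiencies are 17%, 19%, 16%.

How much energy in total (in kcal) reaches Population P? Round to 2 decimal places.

Via Population G: 958300 × 0.2 × 0.14 × 0.08 × 0.07 × 0.17 = 25.5444448 kcal
Via Population F: 1104000 × 0.17 × 0.1 × 0.13 = 2439.84 kcal
Via Population E: 531300 × 0.17 × 0.19 × 0.16 = 2745.7584 kcal
Total at Population P: 25.5444448 + 2439.84 + 2745.7584 = 5211.1428448 kcal

5211.14 kcal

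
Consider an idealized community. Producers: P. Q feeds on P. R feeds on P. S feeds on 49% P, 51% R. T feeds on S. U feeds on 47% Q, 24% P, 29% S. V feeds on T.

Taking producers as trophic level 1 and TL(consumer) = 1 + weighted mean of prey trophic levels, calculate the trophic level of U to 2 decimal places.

2.91

Q: 1 + 1 = 2
R: 1 + 1 = 2
S: 1 + (0.49×1 + 0.51×2) = 2.51
T: 1 + 2.51 = 3.51
U: 1 + (0.47×2 + 0.24×1 + 0.29×2.51) = 2.9079
V: 1 + 3.51 = 4.51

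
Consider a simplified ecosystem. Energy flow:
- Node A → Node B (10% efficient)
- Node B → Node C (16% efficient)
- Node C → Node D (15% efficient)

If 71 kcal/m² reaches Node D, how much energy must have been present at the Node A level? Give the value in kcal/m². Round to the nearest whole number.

29583 kcal/m²

Cumulative transfer efficiency: 0.1 × 0.16 × 0.15 = 0.0024
Node A energy = 71 / 0.0024 = 29583 kcal/m²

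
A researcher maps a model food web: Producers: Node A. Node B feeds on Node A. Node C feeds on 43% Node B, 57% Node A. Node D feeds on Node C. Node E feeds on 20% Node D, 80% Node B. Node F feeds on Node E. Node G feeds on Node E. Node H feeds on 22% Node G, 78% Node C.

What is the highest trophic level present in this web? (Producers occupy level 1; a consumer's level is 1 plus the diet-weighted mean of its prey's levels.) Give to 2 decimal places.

Node B: 1 + 1 = 2
Node C: 1 + (0.43×2 + 0.57×1) = 2.43
Node D: 1 + 2.43 = 3.43
Node E: 1 + (0.2×3.43 + 0.8×2) = 3.286
Node F: 1 + 3.286 = 4.286
Node G: 1 + 3.286 = 4.286
Node H: 1 + (0.22×4.286 + 0.78×2.43) = 3.83832

4.29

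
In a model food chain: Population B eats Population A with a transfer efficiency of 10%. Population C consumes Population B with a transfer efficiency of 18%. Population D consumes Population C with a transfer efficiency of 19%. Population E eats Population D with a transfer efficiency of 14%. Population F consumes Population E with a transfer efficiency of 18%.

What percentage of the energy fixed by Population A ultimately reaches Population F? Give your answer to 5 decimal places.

0.00862%

Product of link efficiencies: 0.1 × 0.18 × 0.19 × 0.14 × 0.18 = 0.000086184
As a percentage: 0.000086184 × 100 = 0.00862%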